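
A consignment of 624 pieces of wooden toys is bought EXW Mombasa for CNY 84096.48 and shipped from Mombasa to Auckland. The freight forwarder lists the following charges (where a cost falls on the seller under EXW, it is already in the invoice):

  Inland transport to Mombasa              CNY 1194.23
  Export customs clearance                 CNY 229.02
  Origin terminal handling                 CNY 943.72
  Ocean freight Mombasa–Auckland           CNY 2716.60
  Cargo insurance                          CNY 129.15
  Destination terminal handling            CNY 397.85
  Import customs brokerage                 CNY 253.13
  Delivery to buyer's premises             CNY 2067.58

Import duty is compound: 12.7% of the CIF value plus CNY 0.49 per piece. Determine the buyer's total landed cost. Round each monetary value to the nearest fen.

Total landed cost: CNY 103675.79

EXW: the seller makes goods available at their premises; the buyer bears all onward costs.
CIF value = EXW price + inland to port + export clearance + origin terminal + freight + insurance = 84096.48 + 1194.23 + 229.02 + 943.72 + 2716.60 + 129.15 = 89309.20
Ad valorem component: 89309.20 × 12.7% = 11342.27
Specific component: 624 × 0.49 = 305.76
Import duty = 11342.27 + 305.76 = 11648.03
Buyer bears: inland to port 1194.23 + export clearance 229.02 + origin terminal 943.72 + freight 2716.60 + insurance 129.15 + destination terminal 397.85 + brokerage 253.13 + delivery 2067.58 + duty 11648.03 = 19579.31
Landed cost = invoice 84096.48 + 19579.31 = 103675.79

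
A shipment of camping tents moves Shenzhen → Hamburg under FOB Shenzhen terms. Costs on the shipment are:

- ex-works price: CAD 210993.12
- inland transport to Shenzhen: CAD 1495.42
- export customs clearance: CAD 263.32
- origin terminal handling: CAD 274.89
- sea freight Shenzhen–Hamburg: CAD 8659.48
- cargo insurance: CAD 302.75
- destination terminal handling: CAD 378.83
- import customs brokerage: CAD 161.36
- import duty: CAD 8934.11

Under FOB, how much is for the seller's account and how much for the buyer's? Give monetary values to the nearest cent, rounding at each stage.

Seller: CAD 213026.75; buyer: CAD 18436.53

FOB: the seller bears costs until goods are on board at the origin port; the buyer bears freight, insurance and all costs thereafter.
Seller's account: goods 210993.12 + inland to port 1495.42 + export clearance 263.32 + origin terminal 274.89 = 213026.75
Buyer's account: freight 8659.48 + insurance 302.75 + destination terminal 378.83 + brokerage 161.36 + duty 8934.11 = 18436.53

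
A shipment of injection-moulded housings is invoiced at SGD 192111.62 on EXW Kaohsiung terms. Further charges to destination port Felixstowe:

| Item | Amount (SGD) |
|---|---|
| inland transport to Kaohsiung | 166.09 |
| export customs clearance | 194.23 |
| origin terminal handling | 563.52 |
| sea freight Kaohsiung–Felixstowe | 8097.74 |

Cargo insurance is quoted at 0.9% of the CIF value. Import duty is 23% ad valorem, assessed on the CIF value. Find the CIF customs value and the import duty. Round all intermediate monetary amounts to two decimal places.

Let C be the CIF value. C = EXW price + pre-shipment costs + freight + 0.9% × C
C − 0.9% × C = 192111.62 + 166.09 + 194.23 + 563.52 + 8097.74
0.991 × C = 201133.20
C = 201133.20 / 0.991 = 202959.84
Insurance premium = 0.9% × 202959.84 = 1826.64
Import duty = 202959.84 × 23% = 46680.76

CIF value: SGD 202959.84; import duty: SGD 46680.76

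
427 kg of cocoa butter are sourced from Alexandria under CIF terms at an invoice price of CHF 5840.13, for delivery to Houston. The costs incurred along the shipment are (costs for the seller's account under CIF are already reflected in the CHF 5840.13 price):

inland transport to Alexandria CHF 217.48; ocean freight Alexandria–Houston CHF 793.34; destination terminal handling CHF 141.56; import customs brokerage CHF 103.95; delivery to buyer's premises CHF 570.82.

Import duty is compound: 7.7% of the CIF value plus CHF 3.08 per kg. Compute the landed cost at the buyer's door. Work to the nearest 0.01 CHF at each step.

CIF: the seller pays costs through ocean freight and marine insurance to the destination port.
Already in the invoice (seller's account under CIF): inland to port, freight — exclude.
The CIF price already equals the CIF value: 5840.13
Ad valorem component: 5840.13 × 7.7% = 449.69
Specific component: 427 × 3.08 = 1315.16
Import duty = 449.69 + 1315.16 = 1764.85
Buyer bears: destination terminal 141.56 + brokerage 103.95 + delivery 570.82 + duty 1764.85 = 2581.18
Landed cost = invoice 5840.13 + 2581.18 = 8421.31

Total landed cost: CHF 8421.31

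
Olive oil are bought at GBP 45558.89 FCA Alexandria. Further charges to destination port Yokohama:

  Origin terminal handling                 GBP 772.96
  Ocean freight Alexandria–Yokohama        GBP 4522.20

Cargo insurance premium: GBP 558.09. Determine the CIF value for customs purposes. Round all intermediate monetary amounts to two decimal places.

CIF value: GBP 51412.14

CIF = FCA price + pre-shipment costs + freight + insurance
CIF = 45558.89 + 772.96 + 4522.20 + 558.09 = 51412.14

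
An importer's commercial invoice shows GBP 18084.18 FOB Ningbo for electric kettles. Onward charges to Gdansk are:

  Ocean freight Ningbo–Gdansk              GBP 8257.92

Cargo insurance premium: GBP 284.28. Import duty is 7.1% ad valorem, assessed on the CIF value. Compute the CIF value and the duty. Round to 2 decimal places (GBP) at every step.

CIF = FOB price + freight + insurance
CIF = 18084.18 + 8257.92 + 284.28 = 26626.38
Import duty = 26626.38 × 7.1% = 1890.47

CIF value: GBP 26626.38; import duty: GBP 1890.47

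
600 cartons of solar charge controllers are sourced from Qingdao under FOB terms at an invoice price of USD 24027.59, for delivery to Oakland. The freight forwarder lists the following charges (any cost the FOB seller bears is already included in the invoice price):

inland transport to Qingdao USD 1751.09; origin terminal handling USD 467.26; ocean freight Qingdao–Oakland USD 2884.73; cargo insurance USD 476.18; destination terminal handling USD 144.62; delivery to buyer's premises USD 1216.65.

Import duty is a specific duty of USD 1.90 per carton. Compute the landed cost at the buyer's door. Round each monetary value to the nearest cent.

FOB: the seller bears costs until goods are on board at the origin port; the buyer bears freight, insurance and all costs thereafter.
Already in the invoice (seller's account under FOB): inland to port, origin terminal — exclude.
CIF value = FOB price + freight + insurance = 24027.59 + 2884.73 + 476.18 = 27388.50
Import duty = 600 × 1.90 = 1140.00
Buyer bears: freight 2884.73 + insurance 476.18 + destination terminal 144.62 + delivery 1216.65 + duty 1140.00 = 5862.18
Landed cost = invoice 24027.59 + 5862.18 = 29889.77

Total landed cost: USD 29889.77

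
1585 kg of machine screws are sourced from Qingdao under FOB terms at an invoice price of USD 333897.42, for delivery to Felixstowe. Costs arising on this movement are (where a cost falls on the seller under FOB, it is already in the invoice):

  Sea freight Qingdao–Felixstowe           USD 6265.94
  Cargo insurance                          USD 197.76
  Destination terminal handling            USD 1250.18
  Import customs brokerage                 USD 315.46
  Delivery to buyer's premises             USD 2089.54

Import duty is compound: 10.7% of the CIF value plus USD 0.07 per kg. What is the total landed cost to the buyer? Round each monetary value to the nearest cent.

Total landed cost: USD 380545.89

FOB: the seller bears costs until goods are on board at the origin port; the buyer bears freight, insurance and all costs thereafter.
CIF value = FOB price + freight + insurance = 333897.42 + 6265.94 + 197.76 = 340361.12
Ad valorem component: 340361.12 × 10.7% = 36418.64
Specific component: 1585 × 0.07 = 110.95
Import duty = 36418.64 + 110.95 = 36529.59
Buyer bears: freight 6265.94 + insurance 197.76 + destination terminal 1250.18 + brokerage 315.46 + delivery 2089.54 + duty 36529.59 = 46648.47
Landed cost = invoice 333897.42 + 46648.47 = 380545.89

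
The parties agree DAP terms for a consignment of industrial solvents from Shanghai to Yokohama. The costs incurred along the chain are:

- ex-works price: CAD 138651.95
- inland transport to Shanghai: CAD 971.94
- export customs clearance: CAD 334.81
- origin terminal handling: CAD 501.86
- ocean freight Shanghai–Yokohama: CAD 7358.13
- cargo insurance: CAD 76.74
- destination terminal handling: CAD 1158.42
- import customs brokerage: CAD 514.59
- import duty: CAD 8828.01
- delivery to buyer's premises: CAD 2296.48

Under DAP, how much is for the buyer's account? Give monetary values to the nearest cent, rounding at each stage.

DAP: the seller bears all costs to the named destination except import duty and clearance.
Seller's account: goods 138651.95 + inland to port 971.94 + export clearance 334.81 + origin terminal 501.86 + freight 7358.13 + insurance 76.74 + destination terminal 1158.42 + delivery 2296.48 = 151350.33
Buyer's account: brokerage 514.59 + duty 8828.01 = 9342.60

Buyer's account: CAD 9342.60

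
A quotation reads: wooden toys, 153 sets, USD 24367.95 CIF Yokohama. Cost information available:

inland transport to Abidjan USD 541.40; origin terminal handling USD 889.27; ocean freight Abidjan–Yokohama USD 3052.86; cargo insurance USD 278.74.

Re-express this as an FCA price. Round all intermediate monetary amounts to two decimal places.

Not relevant to the conversion: inland to port — on the seller under both CIF and FCA; already in the CIF price and stays in the FCA price.
From CIF to FCA, the seller no longer bears: origin terminal, freight, insurance.
FCA price = 24367.95 − 889.27 − 3052.86 − 278.74 = 20147.08

FCA price: USD 20147.08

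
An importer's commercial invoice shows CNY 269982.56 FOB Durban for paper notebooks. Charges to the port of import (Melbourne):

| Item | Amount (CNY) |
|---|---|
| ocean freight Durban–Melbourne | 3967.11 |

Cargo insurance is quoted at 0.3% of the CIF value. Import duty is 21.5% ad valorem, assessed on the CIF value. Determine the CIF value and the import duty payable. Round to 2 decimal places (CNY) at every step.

CIF value: CNY 274773.99; import duty: CNY 59076.41

Let C be the CIF value. C = FOB price + freight + 0.3% × C
C − 0.3% × C = 269982.56 + 3967.11
0.997 × C = 273949.67
C = 273949.67 / 0.997 = 274773.99
Insurance premium = 0.3% × 274773.99 = 824.32
Import duty = 274773.99 × 21.5% = 59076.41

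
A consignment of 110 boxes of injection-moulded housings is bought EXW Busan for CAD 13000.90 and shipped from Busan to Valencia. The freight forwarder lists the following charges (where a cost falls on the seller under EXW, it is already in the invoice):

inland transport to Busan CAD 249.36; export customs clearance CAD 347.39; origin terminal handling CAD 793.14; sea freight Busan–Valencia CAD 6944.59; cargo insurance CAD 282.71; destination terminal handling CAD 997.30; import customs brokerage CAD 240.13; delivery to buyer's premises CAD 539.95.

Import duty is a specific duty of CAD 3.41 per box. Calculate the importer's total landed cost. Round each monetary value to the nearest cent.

Total landed cost: CAD 23770.57

EXW: the seller makes goods available at their premises; the buyer bears all onward costs.
CIF value = EXW price + inland to port + export clearance + origin terminal + freight + insurance = 13000.90 + 249.36 + 347.39 + 793.14 + 6944.59 + 282.71 = 21618.09
Import duty = 110 × 3.41 = 375.10
Buyer bears: inland to port 249.36 + export clearance 347.39 + origin terminal 793.14 + freight 6944.59 + insurance 282.71 + destination terminal 997.30 + brokerage 240.13 + delivery 539.95 + duty 375.10 = 10769.67
Landed cost = invoice 13000.90 + 10769.67 = 23770.57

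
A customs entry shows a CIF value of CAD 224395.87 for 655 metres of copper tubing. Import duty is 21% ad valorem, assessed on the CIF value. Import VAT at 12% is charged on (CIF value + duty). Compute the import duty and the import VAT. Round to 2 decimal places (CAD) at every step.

Import duty = 224395.87 × 21% = 47123.13
VAT base = CIF + duty = 224395.87 + 47123.13 = 271519.00
Import VAT = 271519.00 × 12% = 32582.28

Import duty: CAD 47123.13; import VAT: CAD 32582.28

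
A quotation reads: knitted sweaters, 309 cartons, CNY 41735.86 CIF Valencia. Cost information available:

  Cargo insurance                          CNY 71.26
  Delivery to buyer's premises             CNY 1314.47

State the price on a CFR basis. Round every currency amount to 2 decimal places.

Not relevant to the conversion: delivery — on the buyer under both terms; not part of either seller's price.
From CIF to CFR, the seller no longer bears: insurance.
CFR price = 41735.86 − 71.26 = 41664.60

CFR price: CNY 41664.60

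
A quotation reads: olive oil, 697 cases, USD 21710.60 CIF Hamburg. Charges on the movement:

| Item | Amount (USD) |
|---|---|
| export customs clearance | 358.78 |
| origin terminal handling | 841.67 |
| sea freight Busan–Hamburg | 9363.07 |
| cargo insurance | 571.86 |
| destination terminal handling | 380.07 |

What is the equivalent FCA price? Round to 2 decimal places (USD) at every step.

Not relevant to the conversion: export clearance — on the seller under both CIF and FCA; already in the CIF price and stays in the FCA price. destination terminal — on the buyer under both terms; not part of either seller's price.
From CIF to FCA, the seller no longer bears: origin terminal, freight, insurance.
FCA price = 21710.60 − 841.67 − 9363.07 − 571.86 = 10934.00

FCA price: USD 10934.00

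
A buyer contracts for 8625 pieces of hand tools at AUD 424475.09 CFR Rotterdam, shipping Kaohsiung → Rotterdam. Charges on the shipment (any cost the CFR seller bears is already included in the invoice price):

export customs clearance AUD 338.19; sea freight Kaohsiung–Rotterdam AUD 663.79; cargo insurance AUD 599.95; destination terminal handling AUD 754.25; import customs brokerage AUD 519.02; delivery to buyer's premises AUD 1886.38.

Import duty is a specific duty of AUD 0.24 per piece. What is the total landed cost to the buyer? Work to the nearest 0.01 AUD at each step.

Total landed cost: AUD 430304.69

CFR: the seller pays costs through ocean freight to the destination port, but not insurance.
Already in the invoice (seller's account under CFR): export clearance, freight — exclude.
CIF value = CFR price + insurance = 424475.09 + 599.95 = 425075.04
Import duty = 8625 × 0.24 = 2070.00
Buyer bears: insurance 599.95 + destination terminal 754.25 + brokerage 519.02 + delivery 1886.38 + duty 2070.00 = 5829.60
Landed cost = invoice 424475.09 + 5829.60 = 430304.69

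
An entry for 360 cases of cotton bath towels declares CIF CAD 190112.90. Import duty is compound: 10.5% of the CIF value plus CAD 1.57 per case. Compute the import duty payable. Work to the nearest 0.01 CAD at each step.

Import duty: CAD 20527.05

Ad valorem component: 190112.90 × 10.5% = 19961.85
Specific component: 360 × 1.57 = 565.20
Import duty = 19961.85 + 565.20 = 20527.05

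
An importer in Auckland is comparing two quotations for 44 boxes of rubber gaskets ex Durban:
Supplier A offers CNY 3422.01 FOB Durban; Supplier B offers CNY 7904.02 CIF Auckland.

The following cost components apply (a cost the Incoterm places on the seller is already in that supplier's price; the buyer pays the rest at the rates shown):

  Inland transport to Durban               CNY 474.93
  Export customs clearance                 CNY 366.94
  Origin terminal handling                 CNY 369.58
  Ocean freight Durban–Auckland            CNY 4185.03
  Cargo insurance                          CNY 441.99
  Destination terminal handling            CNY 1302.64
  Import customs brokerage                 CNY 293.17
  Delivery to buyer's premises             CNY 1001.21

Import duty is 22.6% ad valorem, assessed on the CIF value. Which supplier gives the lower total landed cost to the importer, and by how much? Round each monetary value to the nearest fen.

Supplier B is cheaper by CNY 177.78

Supplier A (FOB):
CIF value = FOB price + freight + insurance = 3422.01 + 4185.03 + 441.99 = 8049.03
Import duty = 8049.03 × 22.6% = 1819.08
Buyer bears (A): 4185.03 + 441.99 + 1302.64 + 293.17 + 1001.21 = 7224.04
Landed cost (A) = invoice 3422.01 + 7224.04 + duty 1819.08 = 12465.13
Supplier B (CIF):
The CIF price already equals the CIF value: 7904.02
Import duty = 7904.02 × 22.6% = 1786.31
Buyer bears (B): 1302.64 + 293.17 + 1001.21 = 2597.02
Landed cost (B) = invoice 7904.02 + 2597.02 + duty 1786.31 = 12287.35
Difference = |12465.13 − 12287.35| = 177.78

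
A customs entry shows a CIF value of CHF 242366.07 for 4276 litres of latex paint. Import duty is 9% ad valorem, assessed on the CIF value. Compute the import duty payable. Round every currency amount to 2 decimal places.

Import duty = 242366.07 × 9% = 21812.95

Import duty: CHF 21812.95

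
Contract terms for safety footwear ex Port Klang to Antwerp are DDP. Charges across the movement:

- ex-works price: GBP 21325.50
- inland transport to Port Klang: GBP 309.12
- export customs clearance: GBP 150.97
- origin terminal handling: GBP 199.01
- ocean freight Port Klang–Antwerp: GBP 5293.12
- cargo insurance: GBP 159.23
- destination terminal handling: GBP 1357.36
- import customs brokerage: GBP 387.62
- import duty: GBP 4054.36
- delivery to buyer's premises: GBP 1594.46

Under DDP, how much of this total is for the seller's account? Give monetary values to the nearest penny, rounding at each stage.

Seller's account: GBP 34830.75

DDP: the seller bears all costs including import duty.
Seller's account: goods 21325.50 + inland to port 309.12 + export clearance 150.97 + origin terminal 199.01 + freight 5293.12 + insurance 159.23 + destination terminal 1357.36 + brokerage 387.62 + duty 4054.36 + delivery 1594.46 = 34830.75
Buyer's account: 0.00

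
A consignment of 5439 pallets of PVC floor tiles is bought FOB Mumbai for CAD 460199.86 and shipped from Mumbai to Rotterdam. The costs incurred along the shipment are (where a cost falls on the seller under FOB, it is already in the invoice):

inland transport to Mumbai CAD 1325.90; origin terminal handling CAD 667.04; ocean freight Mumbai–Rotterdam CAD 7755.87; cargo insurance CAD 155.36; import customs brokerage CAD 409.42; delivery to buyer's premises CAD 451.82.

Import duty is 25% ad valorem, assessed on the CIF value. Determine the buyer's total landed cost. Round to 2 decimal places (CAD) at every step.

FOB: the seller bears costs until goods are on board at the origin port; the buyer bears freight, insurance and all costs thereafter.
Already in the invoice (seller's account under FOB): inland to port, origin terminal — exclude.
CIF value = FOB price + freight + insurance = 460199.86 + 7755.87 + 155.36 = 468111.09
Import duty = 468111.09 × 25% = 117027.77
Buyer bears: freight 7755.87 + insurance 155.36 + brokerage 409.42 + delivery 451.82 + duty 117027.77 = 125800.24
Landed cost = invoice 460199.86 + 125800.24 = 586000.10

Total landed cost: CAD 586000.10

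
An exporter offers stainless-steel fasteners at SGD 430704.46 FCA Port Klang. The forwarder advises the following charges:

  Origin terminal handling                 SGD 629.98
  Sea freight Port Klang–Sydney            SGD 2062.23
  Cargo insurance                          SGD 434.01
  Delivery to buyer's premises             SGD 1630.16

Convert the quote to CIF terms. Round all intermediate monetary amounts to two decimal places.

CIF price: SGD 433830.68

Not relevant to the conversion: delivery — on the buyer under both terms; not part of either seller's price.
From FCA to CIF, the seller additionally bears: origin terminal, freight, insurance.
CIF price = 430704.46 + 629.98 + 2062.23 + 434.01 = 433830.68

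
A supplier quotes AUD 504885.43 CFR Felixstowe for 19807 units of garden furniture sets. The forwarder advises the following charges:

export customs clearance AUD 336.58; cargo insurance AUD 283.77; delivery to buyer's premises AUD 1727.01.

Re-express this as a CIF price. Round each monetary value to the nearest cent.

CIF price: AUD 505169.20

Not relevant to the conversion: export clearance — on the seller under both CFR and CIF; already in the CFR price and stays in the CIF price. delivery — on the buyer under both terms; not part of either seller's price.
From CFR to CIF, the seller additionally bears: insurance.
CIF price = 504885.43 + 283.77 = 505169.20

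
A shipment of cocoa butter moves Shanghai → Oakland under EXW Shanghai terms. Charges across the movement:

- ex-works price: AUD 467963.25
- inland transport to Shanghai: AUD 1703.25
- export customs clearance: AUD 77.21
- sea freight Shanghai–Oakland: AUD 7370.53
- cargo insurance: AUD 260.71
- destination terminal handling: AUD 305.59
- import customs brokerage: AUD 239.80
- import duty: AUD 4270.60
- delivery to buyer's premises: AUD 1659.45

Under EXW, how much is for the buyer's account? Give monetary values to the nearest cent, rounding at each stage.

EXW: the seller makes goods available at their premises; the buyer bears all onward costs.
Seller's account: goods 467963.25 = 467963.25
Buyer's account: inland to port 1703.25 + export clearance 77.21 + freight 7370.53 + insurance 260.71 + destination terminal 305.59 + brokerage 239.80 + duty 4270.60 + delivery 1659.45 = 15887.14

Buyer's account: AUD 15887.14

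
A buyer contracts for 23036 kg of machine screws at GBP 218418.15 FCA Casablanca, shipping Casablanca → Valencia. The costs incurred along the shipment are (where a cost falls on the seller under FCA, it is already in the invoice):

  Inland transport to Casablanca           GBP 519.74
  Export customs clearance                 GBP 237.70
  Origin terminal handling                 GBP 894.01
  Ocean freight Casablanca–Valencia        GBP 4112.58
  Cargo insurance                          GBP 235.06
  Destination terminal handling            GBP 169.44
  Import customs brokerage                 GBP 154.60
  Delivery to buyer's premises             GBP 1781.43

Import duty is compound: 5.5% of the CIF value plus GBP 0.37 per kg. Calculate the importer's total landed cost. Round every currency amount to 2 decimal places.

Total landed cost: GBP 246589.88

FCA: the seller delivers export-cleared goods to the carrier; the buyer bears costs from that point.
Already in the invoice (seller's account under FCA): inland to port, export clearance — exclude.
CIF value = FCA price + origin terminal + freight + insurance = 218418.15 + 894.01 + 4112.58 + 235.06 = 223659.80
Ad valorem component: 223659.80 × 5.5% = 12301.29
Specific component: 23036 × 0.37 = 8523.32
Import duty = 12301.29 + 8523.32 = 20824.61
Buyer bears: origin terminal 894.01 + freight 4112.58 + insurance 235.06 + destination terminal 169.44 + brokerage 154.60 + delivery 1781.43 + duty 20824.61 = 28171.73
Landed cost = invoice 218418.15 + 28171.73 = 246589.88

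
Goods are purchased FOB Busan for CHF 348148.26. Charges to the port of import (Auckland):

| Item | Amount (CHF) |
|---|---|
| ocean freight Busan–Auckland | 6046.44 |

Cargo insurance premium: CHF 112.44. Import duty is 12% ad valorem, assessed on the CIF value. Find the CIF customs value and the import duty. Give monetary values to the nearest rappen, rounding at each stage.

CIF value: CHF 354307.14; import duty: CHF 42516.86

CIF = FOB price + freight + insurance
CIF = 348148.26 + 6046.44 + 112.44 = 354307.14
Import duty = 354307.14 × 12% = 42516.86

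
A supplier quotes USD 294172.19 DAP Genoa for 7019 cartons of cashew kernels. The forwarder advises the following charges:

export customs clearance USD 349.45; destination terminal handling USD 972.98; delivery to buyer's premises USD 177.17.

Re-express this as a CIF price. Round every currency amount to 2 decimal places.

CIF price: USD 293022.04

Not relevant to the conversion: export clearance — on the seller under both DAP and CIF; already in the DAP price and stays in the CIF price.
From DAP to CIF, the seller no longer bears: destination terminal, delivery.
CIF price = 294172.19 − 972.98 − 177.17 = 293022.04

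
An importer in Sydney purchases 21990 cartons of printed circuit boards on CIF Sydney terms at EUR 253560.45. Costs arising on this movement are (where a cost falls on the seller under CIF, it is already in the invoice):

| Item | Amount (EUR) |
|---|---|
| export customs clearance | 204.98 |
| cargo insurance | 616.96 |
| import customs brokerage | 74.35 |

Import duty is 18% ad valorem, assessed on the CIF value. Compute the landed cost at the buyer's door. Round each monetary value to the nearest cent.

Total landed cost: EUR 299275.68

CIF: the seller pays costs through ocean freight and marine insurance to the destination port.
Already in the invoice (seller's account under CIF): export clearance, insurance — exclude.
The CIF price already equals the CIF value: 253560.45
Import duty = 253560.45 × 18% = 45640.88
Buyer bears: brokerage 74.35 + duty 45640.88 = 45715.23
Landed cost = invoice 253560.45 + 45715.23 = 299275.68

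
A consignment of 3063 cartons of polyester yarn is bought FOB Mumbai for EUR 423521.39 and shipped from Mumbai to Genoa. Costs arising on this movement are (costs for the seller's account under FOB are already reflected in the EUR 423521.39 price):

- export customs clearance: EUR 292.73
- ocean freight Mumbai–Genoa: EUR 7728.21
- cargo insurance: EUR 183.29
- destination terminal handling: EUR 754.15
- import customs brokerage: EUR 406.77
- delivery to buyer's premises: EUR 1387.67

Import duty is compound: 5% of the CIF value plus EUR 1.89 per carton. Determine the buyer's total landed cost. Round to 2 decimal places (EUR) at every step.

Total landed cost: EUR 461342.19

FOB: the seller bears costs until goods are on board at the origin port; the buyer bears freight, insurance and all costs thereafter.
Already in the invoice (seller's account under FOB): export clearance — exclude.
CIF value = FOB price + freight + insurance = 423521.39 + 7728.21 + 183.29 = 431432.89
Ad valorem component: 431432.89 × 5% = 21571.64
Specific component: 3063 × 1.89 = 5789.07
Import duty = 21571.64 + 5789.07 = 27360.71
Buyer bears: freight 7728.21 + insurance 183.29 + destination terminal 754.15 + brokerage 406.77 + delivery 1387.67 + duty 27360.71 = 37820.80
Landed cost = invoice 423521.39 + 37820.80 = 461342.19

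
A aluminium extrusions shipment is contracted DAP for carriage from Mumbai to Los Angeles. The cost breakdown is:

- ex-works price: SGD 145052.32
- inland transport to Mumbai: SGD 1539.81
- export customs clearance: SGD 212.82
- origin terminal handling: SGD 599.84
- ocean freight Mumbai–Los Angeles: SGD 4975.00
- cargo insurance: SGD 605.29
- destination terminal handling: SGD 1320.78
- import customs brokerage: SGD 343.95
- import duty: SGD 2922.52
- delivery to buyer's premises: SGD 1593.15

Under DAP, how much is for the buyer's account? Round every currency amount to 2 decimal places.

Buyer's account: SGD 3266.47

DAP: the seller bears all costs to the named destination except import duty and clearance.
Seller's account: goods 145052.32 + inland to port 1539.81 + export clearance 212.82 + origin terminal 599.84 + freight 4975.00 + insurance 605.29 + destination terminal 1320.78 + delivery 1593.15 = 155899.01
Buyer's account: brokerage 343.95 + duty 2922.52 = 3266.47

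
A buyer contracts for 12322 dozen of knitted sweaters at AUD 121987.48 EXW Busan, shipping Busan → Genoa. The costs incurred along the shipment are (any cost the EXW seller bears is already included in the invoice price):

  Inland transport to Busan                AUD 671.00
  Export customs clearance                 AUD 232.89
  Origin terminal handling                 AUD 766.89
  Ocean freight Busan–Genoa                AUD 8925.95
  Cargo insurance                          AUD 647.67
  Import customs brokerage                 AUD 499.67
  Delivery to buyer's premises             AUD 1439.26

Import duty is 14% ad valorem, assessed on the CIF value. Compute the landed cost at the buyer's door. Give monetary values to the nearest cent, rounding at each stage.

EXW: the seller makes goods available at their premises; the buyer bears all onward costs.
CIF value = EXW price + inland to port + export clearance + origin terminal + freight + insurance = 121987.48 + 671.00 + 232.89 + 766.89 + 8925.95 + 647.67 = 133231.88
Import duty = 133231.88 × 14% = 18652.46
Buyer bears: inland to port 671.00 + export clearance 232.89 + origin terminal 766.89 + freight 8925.95 + insurance 647.67 + brokerage 499.67 + delivery 1439.26 + duty 18652.46 = 31835.79
Landed cost = invoice 121987.48 + 31835.79 = 153823.27

Total landed cost: AUD 153823.27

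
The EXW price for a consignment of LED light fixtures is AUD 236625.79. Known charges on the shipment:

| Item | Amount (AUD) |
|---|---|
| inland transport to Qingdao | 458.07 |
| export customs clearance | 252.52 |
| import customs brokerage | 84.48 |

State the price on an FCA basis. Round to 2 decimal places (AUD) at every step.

FCA price: AUD 237336.38

Not relevant to the conversion: brokerage — on the buyer under both terms; not part of either seller's price.
From EXW to FCA, the seller additionally bears: inland to port, export clearance.
FCA price = 236625.79 + 458.07 + 252.52 = 237336.38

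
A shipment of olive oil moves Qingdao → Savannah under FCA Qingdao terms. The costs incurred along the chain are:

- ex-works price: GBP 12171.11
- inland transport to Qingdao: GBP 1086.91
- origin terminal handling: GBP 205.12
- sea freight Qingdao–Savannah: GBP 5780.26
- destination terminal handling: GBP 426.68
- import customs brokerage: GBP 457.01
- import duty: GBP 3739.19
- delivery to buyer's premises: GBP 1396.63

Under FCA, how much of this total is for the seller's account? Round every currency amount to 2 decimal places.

FCA: the seller delivers export-cleared goods to the carrier; the buyer bears costs from that point.
Seller's account: goods 12171.11 + inland to port 1086.91 = 13258.02
Buyer's account: origin terminal 205.12 + freight 5780.26 + destination terminal 426.68 + brokerage 457.01 + duty 3739.19 + delivery 1396.63 = 12004.89

Seller's account: GBP 13258.02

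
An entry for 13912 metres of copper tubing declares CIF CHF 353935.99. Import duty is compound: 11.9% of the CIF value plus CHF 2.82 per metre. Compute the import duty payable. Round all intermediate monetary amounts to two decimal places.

Ad valorem component: 353935.99 × 11.9% = 42118.38
Specific component: 13912 × 2.82 = 39231.84
Import duty = 42118.38 + 39231.84 = 81350.22

Import duty: CHF 81350.22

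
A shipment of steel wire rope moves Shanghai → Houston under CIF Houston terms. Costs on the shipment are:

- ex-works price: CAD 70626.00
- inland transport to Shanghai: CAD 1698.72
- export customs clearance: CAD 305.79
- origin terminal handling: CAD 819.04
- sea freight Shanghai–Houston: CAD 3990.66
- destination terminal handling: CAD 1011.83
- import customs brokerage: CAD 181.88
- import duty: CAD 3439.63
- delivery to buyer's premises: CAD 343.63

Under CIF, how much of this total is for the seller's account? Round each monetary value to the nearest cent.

CIF: the seller pays costs through ocean freight and marine insurance to the destination port.
Seller's account: goods 70626.00 + inland to port 1698.72 + export clearance 305.79 + origin terminal 819.04 + freight 3990.66 = 77440.21
Buyer's account: destination terminal 1011.83 + brokerage 181.88 + duty 3439.63 + delivery 343.63 = 4976.97

Seller's account: CAD 77440.21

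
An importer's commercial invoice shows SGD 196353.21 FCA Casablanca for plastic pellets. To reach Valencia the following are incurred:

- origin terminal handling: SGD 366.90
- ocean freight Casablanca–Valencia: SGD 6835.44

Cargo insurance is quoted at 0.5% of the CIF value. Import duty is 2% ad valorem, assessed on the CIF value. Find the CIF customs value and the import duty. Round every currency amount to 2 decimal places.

CIF value: SGD 204578.44; import duty: SGD 4091.57

Let C be the CIF value. C = FCA price + pre-shipment costs + freight + 0.5% × C
C − 0.5% × C = 196353.21 + 366.90 + 6835.44
0.995 × C = 203555.55
C = 203555.55 / 0.995 = 204578.44
Insurance premium = 0.5% × 204578.44 = 1022.89
Import duty = 204578.44 × 2% = 4091.57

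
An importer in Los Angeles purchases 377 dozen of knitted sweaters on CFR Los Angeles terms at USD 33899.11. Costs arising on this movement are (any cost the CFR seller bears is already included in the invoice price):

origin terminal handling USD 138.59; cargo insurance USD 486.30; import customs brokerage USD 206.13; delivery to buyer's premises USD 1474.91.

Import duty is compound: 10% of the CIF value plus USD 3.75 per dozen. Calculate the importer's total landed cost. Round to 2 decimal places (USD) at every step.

Total landed cost: USD 40918.74

CFR: the seller pays costs through ocean freight to the destination port, but not insurance.
Already in the invoice (seller's account under CFR): origin terminal — exclude.
CIF value = CFR price + insurance = 33899.11 + 486.30 = 34385.41
Ad valorem component: 34385.41 × 10% = 3438.54
Specific component: 377 × 3.75 = 1413.75
Import duty = 3438.54 + 1413.75 = 4852.29
Buyer bears: insurance 486.30 + brokerage 206.13 + delivery 1474.91 + duty 4852.29 = 7019.63
Landed cost = invoice 33899.11 + 7019.63 = 40918.74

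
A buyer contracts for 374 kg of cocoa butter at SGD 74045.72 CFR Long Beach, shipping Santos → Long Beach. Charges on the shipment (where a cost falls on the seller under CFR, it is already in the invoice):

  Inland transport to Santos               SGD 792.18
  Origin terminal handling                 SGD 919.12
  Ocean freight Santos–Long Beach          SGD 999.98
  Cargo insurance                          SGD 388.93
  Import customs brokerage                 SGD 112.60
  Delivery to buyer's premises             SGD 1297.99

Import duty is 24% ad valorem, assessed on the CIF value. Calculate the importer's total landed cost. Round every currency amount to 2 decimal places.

Total landed cost: SGD 93709.56

CFR: the seller pays costs through ocean freight to the destination port, but not insurance.
Already in the invoice (seller's account under CFR): inland to port, origin terminal, freight — exclude.
CIF value = CFR price + insurance = 74045.72 + 388.93 = 74434.65
Import duty = 74434.65 × 24% = 17864.32
Buyer bears: insurance 388.93 + brokerage 112.60 + delivery 1297.99 + duty 17864.32 = 19663.84
Landed cost = invoice 74045.72 + 19663.84 = 93709.56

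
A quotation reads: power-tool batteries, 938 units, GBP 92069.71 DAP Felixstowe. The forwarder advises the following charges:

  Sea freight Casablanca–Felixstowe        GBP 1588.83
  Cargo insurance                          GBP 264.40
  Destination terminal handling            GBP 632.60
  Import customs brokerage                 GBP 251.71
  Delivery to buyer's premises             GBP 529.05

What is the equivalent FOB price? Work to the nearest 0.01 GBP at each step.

FOB price: GBP 89054.83

Not relevant to the conversion: brokerage — on the buyer under both terms; not part of either seller's price.
From DAP to FOB, the seller no longer bears: freight, insurance, destination terminal, delivery.
FOB price = 92069.71 − 1588.83 − 264.40 − 632.60 − 529.05 = 89054.83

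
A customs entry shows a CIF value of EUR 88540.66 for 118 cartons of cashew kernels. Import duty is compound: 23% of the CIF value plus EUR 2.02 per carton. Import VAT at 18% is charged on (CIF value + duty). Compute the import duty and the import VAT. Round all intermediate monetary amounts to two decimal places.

Ad valorem component: 88540.66 × 23% = 20364.35
Specific component: 118 × 2.02 = 238.36
Import duty = 20364.35 + 238.36 = 20602.71
VAT base = CIF + duty = 88540.66 + 20602.71 = 109143.37
Import VAT = 109143.37 × 18% = 19645.81

Import duty: EUR 20602.71; import VAT: EUR 19645.81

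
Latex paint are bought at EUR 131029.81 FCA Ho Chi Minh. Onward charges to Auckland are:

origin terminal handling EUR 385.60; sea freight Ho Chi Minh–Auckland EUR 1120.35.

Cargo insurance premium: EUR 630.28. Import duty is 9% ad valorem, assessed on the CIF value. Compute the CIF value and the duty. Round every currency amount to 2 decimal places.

CIF value: EUR 133166.04; import duty: EUR 11984.94

CIF = FCA price + pre-shipment costs + freight + insurance
CIF = 131029.81 + 385.60 + 1120.35 + 630.28 = 133166.04
Import duty = 133166.04 × 9% = 11984.94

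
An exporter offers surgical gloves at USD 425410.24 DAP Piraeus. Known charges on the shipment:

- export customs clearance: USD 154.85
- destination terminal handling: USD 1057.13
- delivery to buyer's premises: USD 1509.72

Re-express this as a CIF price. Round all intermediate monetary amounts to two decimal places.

CIF price: USD 422843.39

Not relevant to the conversion: export clearance — on the seller under both DAP and CIF; already in the DAP price and stays in the CIF price.
From DAP to CIF, the seller no longer bears: destination terminal, delivery.
CIF price = 425410.24 − 1057.13 − 1509.72 = 422843.39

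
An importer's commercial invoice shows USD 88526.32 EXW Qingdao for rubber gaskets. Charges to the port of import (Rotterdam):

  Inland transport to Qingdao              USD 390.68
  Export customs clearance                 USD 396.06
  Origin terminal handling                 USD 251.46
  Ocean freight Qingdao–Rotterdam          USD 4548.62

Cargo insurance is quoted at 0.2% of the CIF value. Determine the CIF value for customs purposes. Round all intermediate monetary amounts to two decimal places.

Let C be the CIF value. C = EXW price + pre-shipment costs + freight + 0.2% × C
C − 0.2% × C = 88526.32 + 390.68 + 396.06 + 251.46 + 4548.62
0.998 × C = 94113.14
C = 94113.14 / 0.998 = 94301.74
Insurance premium = 0.2% × 94301.74 = 188.60

CIF value: USD 94301.74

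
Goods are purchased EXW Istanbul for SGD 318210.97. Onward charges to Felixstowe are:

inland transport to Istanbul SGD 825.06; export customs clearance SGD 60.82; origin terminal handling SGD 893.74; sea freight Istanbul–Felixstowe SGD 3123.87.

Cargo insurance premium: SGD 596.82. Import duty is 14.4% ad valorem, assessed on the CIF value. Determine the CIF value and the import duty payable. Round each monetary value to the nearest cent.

CIF value: SGD 323711.28; import duty: SGD 46614.42

CIF = EXW price + pre-shipment costs + freight + insurance
CIF = 318210.97 + 825.06 + 60.82 + 893.74 + 3123.87 + 596.82 = 323711.28
Import duty = 323711.28 × 14.4% = 46614.42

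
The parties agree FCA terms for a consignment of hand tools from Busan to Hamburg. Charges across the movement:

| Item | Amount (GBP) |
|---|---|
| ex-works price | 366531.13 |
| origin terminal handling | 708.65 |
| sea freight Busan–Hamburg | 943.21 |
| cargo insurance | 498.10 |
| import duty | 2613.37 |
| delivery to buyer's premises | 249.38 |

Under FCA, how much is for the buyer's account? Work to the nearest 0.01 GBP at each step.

Buyer's account: GBP 5012.71

FCA: the seller delivers export-cleared goods to the carrier; the buyer bears costs from that point.
Seller's account: goods 366531.13 = 366531.13
Buyer's account: origin terminal 708.65 + freight 943.21 + insurance 498.10 + duty 2613.37 + delivery 249.38 = 5012.71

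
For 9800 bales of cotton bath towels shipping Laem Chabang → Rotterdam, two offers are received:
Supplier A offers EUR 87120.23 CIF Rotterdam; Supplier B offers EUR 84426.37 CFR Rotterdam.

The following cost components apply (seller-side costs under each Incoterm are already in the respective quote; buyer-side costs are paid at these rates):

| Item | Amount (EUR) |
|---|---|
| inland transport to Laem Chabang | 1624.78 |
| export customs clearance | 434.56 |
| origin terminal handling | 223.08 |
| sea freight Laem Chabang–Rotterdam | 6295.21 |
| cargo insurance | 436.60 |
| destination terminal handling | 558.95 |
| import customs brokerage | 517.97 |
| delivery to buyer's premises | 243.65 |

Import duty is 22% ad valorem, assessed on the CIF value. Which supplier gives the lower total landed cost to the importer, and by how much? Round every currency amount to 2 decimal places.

Supplier B is cheaper by EUR 2753.86

Supplier A (CIF):
The CIF price already equals the CIF value: 87120.23
Import duty = 87120.23 × 22% = 19166.45
Buyer bears (A): 558.95 + 517.97 + 243.65 = 1320.57
Landed cost (A) = invoice 87120.23 + 1320.57 + duty 19166.45 = 107607.25
Supplier B (CFR):
CIF value = CFR price + insurance = 84426.37 + 436.60 = 84862.97
Import duty = 84862.97 × 22% = 18669.85
Buyer bears (B): 436.60 + 558.95 + 517.97 + 243.65 = 1757.17
Landed cost (B) = invoice 84426.37 + 1757.17 + duty 18669.85 = 104853.39
Difference = |107607.25 − 104853.39| = 2753.86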